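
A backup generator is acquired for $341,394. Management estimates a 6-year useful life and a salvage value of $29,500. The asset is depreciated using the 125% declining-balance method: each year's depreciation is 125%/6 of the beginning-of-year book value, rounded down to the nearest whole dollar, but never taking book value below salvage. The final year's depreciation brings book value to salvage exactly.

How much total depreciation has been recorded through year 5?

Depreciable base = $341,394 − $29,500 = $311,894.
Year 1: ⌊$341,394 × 125%/6⌋ = $71,123. Book value $270,271.
Year 2: ⌊$270,271 × 125%/6⌋ = $56,306. Book value $213,965.
Year 3: ⌊$213,965 × 125%/6⌋ = $44,576. Book value $169,389.
Year 4: ⌊$169,389 × 125%/6⌋ = $35,289. Book value $134,100.
Year 5: ⌊$134,100 × 125%/6⌋ = $27,937. Book value $106,163.
Accumulated through year 5 = $341,394 − $106,163 = $235,231.

$235,231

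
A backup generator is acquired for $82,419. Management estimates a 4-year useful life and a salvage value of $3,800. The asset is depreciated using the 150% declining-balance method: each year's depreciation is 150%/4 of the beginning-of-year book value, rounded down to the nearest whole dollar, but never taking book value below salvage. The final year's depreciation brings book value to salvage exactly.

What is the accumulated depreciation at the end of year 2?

Depreciable base = $82,419 − $3,800 = $78,619.
Year 1: ⌊$82,419 × 150%/4⌋ = $30,907. Book value $51,512.
Year 2: ⌊$51,512 × 150%/4⌋ = $19,317. Book value $32,195.
Accumulated through year 2 = $82,419 − $32,195 = $50,224.

$50,224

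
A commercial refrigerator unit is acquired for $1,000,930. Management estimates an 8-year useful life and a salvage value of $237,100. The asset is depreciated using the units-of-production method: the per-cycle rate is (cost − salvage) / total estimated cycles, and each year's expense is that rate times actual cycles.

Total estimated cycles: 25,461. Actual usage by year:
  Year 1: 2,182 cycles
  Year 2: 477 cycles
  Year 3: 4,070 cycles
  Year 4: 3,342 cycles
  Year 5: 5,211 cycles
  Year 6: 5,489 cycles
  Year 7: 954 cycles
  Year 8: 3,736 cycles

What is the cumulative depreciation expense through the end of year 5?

$458,460

Depreciable base = $1,000,930 − $237,100 = $763,830.
Rate = $763,830 / 25,461 cycles = $30 per cycle.
Year 1: 2,182 × $30 = $65,460. Book value $935,470.
Year 2: 477 × $30 = $14,310. Book value $921,160.
Year 3: 4,070 × $30 = $122,100. Book value $799,060.
Year 4: 3,342 × $30 = $100,260. Book value $698,800.
Year 5: 5,211 × $30 = $156,330. Book value $542,470.
Accumulated through year 5 = $1,000,930 − $542,470 = $458,460.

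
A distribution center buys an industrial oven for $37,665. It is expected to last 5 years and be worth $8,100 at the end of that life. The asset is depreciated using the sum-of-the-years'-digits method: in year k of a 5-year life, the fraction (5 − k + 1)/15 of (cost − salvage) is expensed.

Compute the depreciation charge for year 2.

Depreciable base = $37,665 − $8,100 = $29,565.
Sum of the years' digits = 5+4+3+2+1 = 15.
Year 1: $29,565 × 5/15 = $9,855. Book value $27,810.
Year 2: $29,565 × 4/15 = $7,884. Book value $19,926.

$7,884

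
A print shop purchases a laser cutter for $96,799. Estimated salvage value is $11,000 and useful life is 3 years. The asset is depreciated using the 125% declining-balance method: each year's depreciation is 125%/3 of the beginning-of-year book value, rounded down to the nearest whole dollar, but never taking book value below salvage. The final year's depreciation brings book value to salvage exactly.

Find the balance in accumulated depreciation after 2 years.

$63,859

Depreciable base = $96,799 − $11,000 = $85,799.
Year 1: ⌊$96,799 × 125%/3⌋ = $40,332. Book value $56,467.
Year 2: ⌊$56,467 × 125%/3⌋ = $23,527. Book value $32,940.
Accumulated through year 2 = $96,799 − $32,940 = $63,859.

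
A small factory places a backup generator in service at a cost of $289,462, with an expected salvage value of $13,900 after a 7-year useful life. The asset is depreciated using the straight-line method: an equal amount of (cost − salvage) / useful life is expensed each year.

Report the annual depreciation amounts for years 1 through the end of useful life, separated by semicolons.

$39,366; $39,366; $39,366; $39,366; $39,366; $39,366; $39,366

Depreciable base = $289,462 − $13,900 = $275,562.
Annual expense = $275,562 / 7 = $39,366.
End of year 1: book value $250,096.
End of year 2: book value $210,730.
End of year 3: book value $171,364.
End of year 4: book value $131,998.
End of year 5: book value $92,632.
End of year 6: book value $53,266.
End of year 7: book value $13,900.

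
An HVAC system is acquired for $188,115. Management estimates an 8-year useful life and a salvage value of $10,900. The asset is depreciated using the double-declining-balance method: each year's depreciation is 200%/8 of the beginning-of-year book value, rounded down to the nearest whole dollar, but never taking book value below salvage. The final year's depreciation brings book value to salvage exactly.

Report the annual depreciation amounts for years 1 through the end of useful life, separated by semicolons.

Depreciable base = $188,115 − $10,900 = $177,215.
Year 1: ⌊$188,115 × 200%/8⌋ = $47,028. Book value $141,087.
Year 2: ⌊$141,087 × 200%/8⌋ = $35,271. Book value $105,816.
Year 3: ⌊$105,816 × 200%/8⌋ = $26,454. Book value $79,362.
Year 4: ⌊$79,362 × 200%/8⌋ = $19,840. Book value $59,522.
Year 5: ⌊$59,522 × 200%/8⌋ = $14,880. Book value $44,642.
Year 6: ⌊$44,642 × 200%/8⌋ = $11,160. Book value $33,482.
Year 7: ⌊$33,482 × 200%/8⌋ = $8,370. Book value $25,112.
Year 8 (final): $25,112 − $10,900 = $14,212. Book value $10,900.

$47,028; $35,271; $26,454; $19,840; $14,880; $11,160; $8,370; $14,212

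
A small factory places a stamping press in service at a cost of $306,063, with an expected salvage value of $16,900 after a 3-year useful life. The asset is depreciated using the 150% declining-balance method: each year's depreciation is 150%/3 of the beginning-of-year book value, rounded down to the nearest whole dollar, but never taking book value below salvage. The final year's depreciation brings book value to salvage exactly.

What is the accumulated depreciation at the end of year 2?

$229,547

Depreciable base = $306,063 − $16,900 = $289,163.
Year 1: ⌊$306,063 × 150%/3⌋ = $153,031. Book value $153,032.
Year 2: ⌊$153,032 × 150%/3⌋ = $76,516. Book value $76,516.
Accumulated through year 2 = $306,063 − $76,516 = $229,547.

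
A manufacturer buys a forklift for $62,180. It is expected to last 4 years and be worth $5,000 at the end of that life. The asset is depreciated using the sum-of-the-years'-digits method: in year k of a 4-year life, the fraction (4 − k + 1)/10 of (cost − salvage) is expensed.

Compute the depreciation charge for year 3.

$11,436

Depreciable base = $62,180 − $5,000 = $57,180.
Sum of the years' digits = 4+3+2+1 = 10.
Year 1: $57,180 × 4/10 = $22,872. Book value $39,308.
Year 2: $57,180 × 3/10 = $17,154. Book value $22,154.
Year 3: $57,180 × 2/10 = $11,436. Book value $10,718.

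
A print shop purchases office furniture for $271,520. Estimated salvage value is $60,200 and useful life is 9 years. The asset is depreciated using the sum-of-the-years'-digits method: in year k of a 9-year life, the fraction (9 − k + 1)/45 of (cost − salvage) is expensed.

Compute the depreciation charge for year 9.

Depreciable base = $271,520 − $60,200 = $211,320.
Sum of the years' digits = 9+8+7+6+5+4+3+2+1 = 45.
Year 1: $211,320 × 9/45 = $42,264. Book value $229,256.
Year 2: $211,320 × 8/45 = $37,568. Book value $191,688.
Year 3: $211,320 × 7/45 = $32,872. Book value $158,816.
Year 4: $211,320 × 6/45 = $28,176. Book value $130,640.
Year 5: $211,320 × 5/45 = $23,480. Book value $107,160.
Year 6: $211,320 × 4/45 = $18,784. Book value $88,376.
Year 7: $211,320 × 3/45 = $14,088. Book value $74,288.
Year 8: $211,320 × 2/45 = $9,392. Book value $64,896.
Year 9: $211,320 × 1/45 = $4,696. Book value $60,200.

$4,696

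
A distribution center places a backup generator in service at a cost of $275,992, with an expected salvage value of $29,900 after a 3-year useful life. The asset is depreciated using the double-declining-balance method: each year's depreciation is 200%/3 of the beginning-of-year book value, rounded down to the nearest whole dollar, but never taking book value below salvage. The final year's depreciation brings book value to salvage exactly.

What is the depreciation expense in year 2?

Depreciable base = $275,992 − $29,900 = $246,092.
Year 1: ⌊$275,992 × 200%/3⌋ = $183,994. Book value $91,998.
Year 2: ⌊$91,998 × 200%/3⌋ = $61,332. Book value $30,666.

$61,332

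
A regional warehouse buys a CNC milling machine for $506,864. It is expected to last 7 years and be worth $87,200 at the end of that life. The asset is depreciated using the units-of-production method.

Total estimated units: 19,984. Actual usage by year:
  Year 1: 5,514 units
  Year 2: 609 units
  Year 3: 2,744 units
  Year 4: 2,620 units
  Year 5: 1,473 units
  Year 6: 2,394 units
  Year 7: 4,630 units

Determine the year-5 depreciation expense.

Depreciable base = $506,864 − $87,200 = $419,664.
Rate = $419,664 / 19,984 units = $21 per unit.
Year 1: 5,514 × $21 = $115,794. Book value $391,070.
Year 2: 609 × $21 = $12,789. Book value $378,281.
Year 3: 2,744 × $21 = $57,624. Book value $320,657.
Year 4: 2,620 × $21 = $55,020. Book value $265,637.
Year 5: 1,473 × $21 = $30,933. Book value $234,704.

$30,933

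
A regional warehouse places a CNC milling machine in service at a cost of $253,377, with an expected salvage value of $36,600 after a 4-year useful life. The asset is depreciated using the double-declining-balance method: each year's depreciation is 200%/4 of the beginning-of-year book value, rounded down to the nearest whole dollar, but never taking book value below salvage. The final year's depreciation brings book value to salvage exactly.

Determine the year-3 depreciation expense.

$26,745

Depreciable base = $253,377 − $36,600 = $216,777.
Year 1: ⌊$253,377 × 200%/4⌋ = $126,688. Book value $126,689.
Year 2: ⌊$126,689 × 200%/4⌋ = $63,344. Book value $63,345.
Year 3: ⌊$63,345 × 200%/4⌋ = $31,672, capped at $26,745. Book value $36,600.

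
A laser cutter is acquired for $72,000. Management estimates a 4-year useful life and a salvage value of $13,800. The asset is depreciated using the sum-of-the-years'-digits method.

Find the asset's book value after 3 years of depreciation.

Depreciable base = $72,000 − $13,800 = $58,200.
Sum of the years' digits = 4+3+2+1 = 10.
Year 1: $58,200 × 4/10 = $23,280. Book value $48,720.
Year 2: $58,200 × 3/10 = $17,460. Book value $31,260.
Year 3: $58,200 × 2/10 = $11,640. Book value $19,620.

$19,620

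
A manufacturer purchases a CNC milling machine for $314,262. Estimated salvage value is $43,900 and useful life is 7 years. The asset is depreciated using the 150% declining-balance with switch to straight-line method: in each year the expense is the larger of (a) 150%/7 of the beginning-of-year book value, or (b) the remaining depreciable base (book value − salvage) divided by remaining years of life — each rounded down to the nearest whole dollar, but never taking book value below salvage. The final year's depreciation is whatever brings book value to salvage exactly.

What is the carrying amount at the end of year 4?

$119,772

Depreciable base = $314,262 − $43,900 = $270,362.
Year 1: DB = ⌊$314,262 × 150%/7⌋ = $67,341; SL = ⌊$270,362/7⌋ = $38,623 → take DB $67,341. Book value $246,921.
Year 2: DB = ⌊$246,921 × 150%/7⌋ = $52,911; SL = ⌊$203,021/6⌋ = $33,836 → take DB $52,911. Book value $194,010.
Year 3: DB = ⌊$194,010 × 150%/7⌋ = $41,573; SL = ⌊$150,110/5⌋ = $30,022 → take DB $41,573. Book value $152,437.
Year 4: DB = ⌊$152,437 × 150%/7⌋ = $32,665; SL = ⌊$108,537/4⌋ = $27,134 → take DB $32,665. Book value $119,772.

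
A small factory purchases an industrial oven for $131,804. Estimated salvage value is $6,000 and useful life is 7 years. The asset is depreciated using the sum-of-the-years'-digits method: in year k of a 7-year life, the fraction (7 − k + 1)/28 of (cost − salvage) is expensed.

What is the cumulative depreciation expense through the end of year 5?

Depreciable base = $131,804 − $6,000 = $125,804.
Sum of the years' digits = 7+6+5+4+3+2+1 = 28.
Year 1: $125,804 × 7/28 = $31,451. Book value $100,353.
Year 2: $125,804 × 6/28 = $26,958. Book value $73,395.
Year 3: $125,804 × 5/28 = $22,465. Book value $50,930.
Year 4: $125,804 × 4/28 = $17,972. Book value $32,958.
Year 5: $125,804 × 3/28 = $13,479. Book value $19,479.
Accumulated through year 5 = $131,804 − $19,479 = $112,325.

$112,325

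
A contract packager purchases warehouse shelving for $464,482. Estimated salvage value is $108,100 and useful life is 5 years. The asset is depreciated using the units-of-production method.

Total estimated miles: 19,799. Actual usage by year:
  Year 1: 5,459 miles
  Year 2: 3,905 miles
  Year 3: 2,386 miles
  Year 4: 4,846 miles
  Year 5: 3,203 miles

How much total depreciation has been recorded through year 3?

$211,500

Depreciable base = $464,482 − $108,100 = $356,382.
Rate = $356,382 / 19,799 miles = $18 per mile.
Year 1: 5,459 × $18 = $98,262. Book value $366,220.
Year 2: 3,905 × $18 = $70,290. Book value $295,930.
Year 3: 2,386 × $18 = $42,948. Book value $252,982.
Accumulated through year 3 = $464,482 − $252,982 = $211,500.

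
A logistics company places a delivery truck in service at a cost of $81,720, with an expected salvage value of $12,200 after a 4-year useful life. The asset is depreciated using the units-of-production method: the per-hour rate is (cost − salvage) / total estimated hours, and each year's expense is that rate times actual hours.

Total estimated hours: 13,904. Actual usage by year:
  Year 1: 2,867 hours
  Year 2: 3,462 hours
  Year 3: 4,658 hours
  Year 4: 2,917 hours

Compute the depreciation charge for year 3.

$23,290

Depreciable base = $81,720 − $12,200 = $69,520.
Rate = $69,520 / 13,904 hours = $5 per hour.
Year 1: 2,867 × $5 = $14,335. Book value $67,385.
Year 2: 3,462 × $5 = $17,310. Book value $50,075.
Year 3: 4,658 × $5 = $23,290. Book value $26,785.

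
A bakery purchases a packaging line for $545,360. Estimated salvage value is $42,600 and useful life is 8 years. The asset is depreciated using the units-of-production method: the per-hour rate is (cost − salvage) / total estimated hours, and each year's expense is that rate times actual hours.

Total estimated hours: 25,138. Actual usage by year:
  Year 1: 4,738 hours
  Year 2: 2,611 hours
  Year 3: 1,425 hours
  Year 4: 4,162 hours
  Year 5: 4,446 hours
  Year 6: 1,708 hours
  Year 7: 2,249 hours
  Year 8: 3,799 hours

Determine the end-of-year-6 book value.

Depreciable base = $545,360 − $42,600 = $502,760.
Rate = $502,760 / 25,138 hours = $20 per hour.
Year 1: 4,738 × $20 = $94,760. Book value $450,600.
Year 2: 2,611 × $20 = $52,220. Book value $398,380.
Year 3: 1,425 × $20 = $28,500. Book value $369,880.
Year 4: 4,162 × $20 = $83,240. Book value $286,640.
Year 5: 4,446 × $20 = $88,920. Book value $197,720.
Year 6: 1,708 × $20 = $34,160. Book value $163,560.

$163,560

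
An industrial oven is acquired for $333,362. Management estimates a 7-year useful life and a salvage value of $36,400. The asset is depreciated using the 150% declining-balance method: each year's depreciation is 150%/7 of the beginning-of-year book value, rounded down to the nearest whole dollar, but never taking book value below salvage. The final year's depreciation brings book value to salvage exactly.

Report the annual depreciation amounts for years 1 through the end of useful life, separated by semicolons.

Depreciable base = $333,362 − $36,400 = $296,962.
Year 1: ⌊$333,362 × 150%/7⌋ = $71,434. Book value $261,928.
Year 2: ⌊$261,928 × 150%/7⌋ = $56,127. Book value $205,801.
Year 3: ⌊$205,801 × 150%/7⌋ = $44,100. Book value $161,701.
Year 4: ⌊$161,701 × 150%/7⌋ = $34,650. Book value $127,051.
Year 5: ⌊$127,051 × 150%/7⌋ = $27,225. Book value $99,826.
Year 6: ⌊$99,826 × 150%/7⌋ = $21,391. Book value $78,435.
Year 7 (final): $78,435 − $36,400 = $42,035. Book value $36,400.

$71,434; $56,127; $44,100; $34,650; $27,225; $21,391; $42,035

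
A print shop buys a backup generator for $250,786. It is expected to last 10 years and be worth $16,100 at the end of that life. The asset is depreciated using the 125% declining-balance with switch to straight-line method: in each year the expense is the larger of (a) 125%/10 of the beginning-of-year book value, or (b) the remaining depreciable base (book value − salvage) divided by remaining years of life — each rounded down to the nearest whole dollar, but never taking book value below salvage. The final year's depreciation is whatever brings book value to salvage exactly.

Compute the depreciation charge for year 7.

$21,701

Depreciable base = $250,786 − $16,100 = $234,686.
Year 1: DB = ⌊$250,786 × 125%/10⌋ = $31,348; SL = ⌊$234,686/10⌋ = $23,468 → take DB $31,348. Book value $219,438.
Year 2: DB = ⌊$219,438 × 125%/10⌋ = $27,429; SL = ⌊$203,338/9⌋ = $22,593 → take DB $27,429. Book value $192,009.
Year 3: DB = ⌊$192,009 × 125%/10⌋ = $24,001; SL = ⌊$175,909/8⌋ = $21,988 → take DB $24,001. Book value $168,008.
Year 4: DB = ⌊$168,008 × 125%/10⌋ = $21,001; SL = ⌊$151,908/7⌋ = $21,701 → take SL $21,701. Book value $146,307.
Year 5: DB = ⌊$146,307 × 125%/10⌋ = $18,288; SL = ⌊$130,207/6⌋ = $21,701 → take SL $21,701. Book value $124,606.
Year 6: DB = ⌊$124,606 × 125%/10⌋ = $15,575; SL = ⌊$108,506/5⌋ = $21,701 → take SL $21,701. Book value $102,905.
Year 7: DB = ⌊$102,905 × 125%/10⌋ = $12,863; SL = ⌊$86,805/4⌋ = $21,701 → take SL $21,701. Book value $81,204.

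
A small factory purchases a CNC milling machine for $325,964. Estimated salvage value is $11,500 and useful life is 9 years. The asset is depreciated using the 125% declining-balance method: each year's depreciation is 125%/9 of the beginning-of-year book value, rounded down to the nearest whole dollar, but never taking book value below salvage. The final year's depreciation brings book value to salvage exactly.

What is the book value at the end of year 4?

Depreciable base = $325,964 − $11,500 = $314,464.
Year 1: ⌊$325,964 × 125%/9⌋ = $45,272. Book value $280,692.
Year 2: ⌊$280,692 × 125%/9⌋ = $38,985. Book value $241,707.
Year 3: ⌊$241,707 × 125%/9⌋ = $33,570. Book value $208,137.
Year 4: ⌊$208,137 × 125%/9⌋ = $28,907. Book value $179,230.

$179,230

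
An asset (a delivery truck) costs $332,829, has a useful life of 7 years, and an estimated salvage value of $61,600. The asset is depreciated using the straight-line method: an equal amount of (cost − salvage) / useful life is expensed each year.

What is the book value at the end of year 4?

Depreciable base = $332,829 − $61,600 = $271,229.
Annual expense = $271,229 / 7 = $38,747.
End of year 1: book value $294,082.
End of year 2: book value $255,335.
End of year 3: book value $216,588.
End of year 4: book value $177,841.

$177,841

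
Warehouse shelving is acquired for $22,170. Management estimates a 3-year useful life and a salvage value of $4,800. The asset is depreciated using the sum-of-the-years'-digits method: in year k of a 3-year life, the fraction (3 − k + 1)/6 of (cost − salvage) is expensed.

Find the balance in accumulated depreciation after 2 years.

Depreciable base = $22,170 − $4,800 = $17,370.
Sum of the years' digits = 3+2+1 = 6.
Year 1: $17,370 × 3/6 = $8,685. Book value $13,485.
Year 2: $17,370 × 2/6 = $5,790. Book value $7,695.
Accumulated through year 2 = $22,170 − $7,695 = $14,475.

$14,475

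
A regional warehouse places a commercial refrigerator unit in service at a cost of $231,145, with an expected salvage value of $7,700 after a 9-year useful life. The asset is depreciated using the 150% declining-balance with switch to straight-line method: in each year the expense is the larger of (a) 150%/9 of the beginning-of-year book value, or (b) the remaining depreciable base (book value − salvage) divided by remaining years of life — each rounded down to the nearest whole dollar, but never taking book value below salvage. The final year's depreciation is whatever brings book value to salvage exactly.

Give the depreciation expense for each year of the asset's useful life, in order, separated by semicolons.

$38,524; $32,103; $26,753; $22,294; $20,754; $20,754; $20,754; $20,754; $20,755

Depreciable base = $231,145 − $7,700 = $223,445.
Year 1: DB = ⌊$231,145 × 150%/9⌋ = $38,524; SL = ⌊$223,445/9⌋ = $24,827 → take DB $38,524. Book value $192,621.
Year 2: DB = ⌊$192,621 × 150%/9⌋ = $32,103; SL = ⌊$184,921/8⌋ = $23,115 → take DB $32,103. Book value $160,518.
Year 3: DB = ⌊$160,518 × 150%/9⌋ = $26,753; SL = ⌊$152,818/7⌋ = $21,831 → take DB $26,753. Book value $133,765.
Year 4: DB = ⌊$133,765 × 150%/9⌋ = $22,294; SL = ⌊$126,065/6⌋ = $21,010 → take DB $22,294. Book value $111,471.
Year 5: DB = ⌊$111,471 × 150%/9⌋ = $18,578; SL = ⌊$103,771/5⌋ = $20,754 → take SL $20,754. Book value $90,717.
Year 6: DB = ⌊$90,717 × 150%/9⌋ = $15,119; SL = ⌊$83,017/4⌋ = $20,754 → take SL $20,754. Book value $69,963.
Year 7: DB = ⌊$69,963 × 150%/9⌋ = $11,660; SL = ⌊$62,263/3⌋ = $20,754 → take SL $20,754. Book value $49,209.
Year 8: DB = ⌊$49,209 × 150%/9⌋ = $8,201; SL = ⌊$41,509/2⌋ = $20,754 → take SL $20,754. Book value $28,455.
Year 9 (final): $28,455 − $7,700 = $20,755. Book value $7,700.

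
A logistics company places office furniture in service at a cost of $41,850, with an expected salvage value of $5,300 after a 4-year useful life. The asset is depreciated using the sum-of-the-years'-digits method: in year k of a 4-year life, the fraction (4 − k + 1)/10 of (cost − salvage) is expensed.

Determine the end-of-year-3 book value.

Depreciable base = $41,850 − $5,300 = $36,550.
Sum of the years' digits = 4+3+2+1 = 10.
Year 1: $36,550 × 4/10 = $14,620. Book value $27,230.
Year 2: $36,550 × 3/10 = $10,965. Book value $16,265.
Year 3: $36,550 × 2/10 = $7,310. Book value $8,955.

$8,955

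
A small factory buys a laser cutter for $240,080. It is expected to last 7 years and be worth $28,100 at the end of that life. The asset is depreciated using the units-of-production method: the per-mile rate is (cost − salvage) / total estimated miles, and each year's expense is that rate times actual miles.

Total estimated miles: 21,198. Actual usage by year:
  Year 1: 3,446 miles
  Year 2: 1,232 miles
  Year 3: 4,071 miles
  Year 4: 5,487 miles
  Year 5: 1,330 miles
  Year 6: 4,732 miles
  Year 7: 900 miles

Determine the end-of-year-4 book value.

Depreciable base = $240,080 − $28,100 = $211,980.
Rate = $211,980 / 21,198 miles = $10 per mile.
Year 1: 3,446 × $10 = $34,460. Book value $205,620.
Year 2: 1,232 × $10 = $12,320. Book value $193,300.
Year 3: 4,071 × $10 = $40,710. Book value $152,590.
Year 4: 5,487 × $10 = $54,870. Book value $97,720.

$97,720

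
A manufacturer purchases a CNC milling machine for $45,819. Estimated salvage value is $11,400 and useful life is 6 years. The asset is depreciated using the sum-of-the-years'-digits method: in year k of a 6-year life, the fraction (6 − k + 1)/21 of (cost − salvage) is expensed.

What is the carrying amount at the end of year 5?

Depreciable base = $45,819 − $11,400 = $34,419.
Sum of the years' digits = 6+5+4+3+2+1 = 21.
Year 1: $34,419 × 6/21 = $9,834. Book value $35,985.
Year 2: $34,419 × 5/21 = $8,195. Book value $27,790.
Year 3: $34,419 × 4/21 = $6,556. Book value $21,234.
Year 4: $34,419 × 3/21 = $4,917. Book value $16,317.
Year 5: $34,419 × 2/21 = $3,278. Book value $13,039.

$13,039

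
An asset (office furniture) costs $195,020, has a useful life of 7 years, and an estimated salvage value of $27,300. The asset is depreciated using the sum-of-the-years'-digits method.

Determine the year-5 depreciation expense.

$17,970

Depreciable base = $195,020 − $27,300 = $167,720.
Sum of the years' digits = 7+6+5+4+3+2+1 = 28.
Year 1: $167,720 × 7/28 = $41,930. Book value $153,090.
Year 2: $167,720 × 6/28 = $35,940. Book value $117,150.
Year 3: $167,720 × 5/28 = $29,950. Book value $87,200.
Year 4: $167,720 × 4/28 = $23,960. Book value $63,240.
Year 5: $167,720 × 3/28 = $17,970. Book value $45,270.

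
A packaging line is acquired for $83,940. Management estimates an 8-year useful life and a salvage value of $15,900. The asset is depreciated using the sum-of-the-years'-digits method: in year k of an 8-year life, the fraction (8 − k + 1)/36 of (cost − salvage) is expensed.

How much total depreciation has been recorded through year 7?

Depreciable base = $83,940 − $15,900 = $68,040.
Sum of the years' digits = 8+7+6+5+4+3+2+1 = 36.
Year 1: $68,040 × 8/36 = $15,120. Book value $68,820.
Year 2: $68,040 × 7/36 = $13,230. Book value $55,590.
Year 3: $68,040 × 6/36 = $11,340. Book value $44,250.
Year 4: $68,040 × 5/36 = $9,450. Book value $34,800.
Year 5: $68,040 × 4/36 = $7,560. Book value $27,240.
Year 6: $68,040 × 3/36 = $5,670. Book value $21,570.
Year 7: $68,040 × 2/36 = $3,780. Book value $17,790.
Accumulated through year 7 = $83,940 − $17,790 = $66,150.

$66,150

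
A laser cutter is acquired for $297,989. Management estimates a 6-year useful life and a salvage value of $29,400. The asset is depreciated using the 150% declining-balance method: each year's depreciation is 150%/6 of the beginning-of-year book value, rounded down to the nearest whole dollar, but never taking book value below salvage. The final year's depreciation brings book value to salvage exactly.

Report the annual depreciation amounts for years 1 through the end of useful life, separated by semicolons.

Depreciable base = $297,989 − $29,400 = $268,589.
Year 1: ⌊$297,989 × 150%/6⌋ = $74,497. Book value $223,492.
Year 2: ⌊$223,492 × 150%/6⌋ = $55,873. Book value $167,619.
Year 3: ⌊$167,619 × 150%/6⌋ = $41,904. Book value $125,715.
Year 4: ⌊$125,715 × 150%/6⌋ = $31,428. Book value $94,287.
Year 5: ⌊$94,287 × 150%/6⌋ = $23,571. Book value $70,716.
Year 6 (final): $70,716 − $29,400 = $41,316. Book value $29,400.

$74,497; $55,873; $41,904; $31,428; $23,571; $41,316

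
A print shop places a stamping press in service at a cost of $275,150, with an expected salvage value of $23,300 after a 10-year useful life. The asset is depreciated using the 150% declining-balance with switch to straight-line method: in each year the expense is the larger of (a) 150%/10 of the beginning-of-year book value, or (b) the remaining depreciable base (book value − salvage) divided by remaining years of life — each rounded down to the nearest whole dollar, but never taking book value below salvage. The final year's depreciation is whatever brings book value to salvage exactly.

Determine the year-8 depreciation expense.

$19,758

Depreciable base = $275,150 − $23,300 = $251,850.
Year 1: DB = ⌊$275,150 × 150%/10⌋ = $41,272; SL = ⌊$251,850/10⌋ = $25,185 → take DB $41,272. Book value $233,878.
Year 2: DB = ⌊$233,878 × 150%/10⌋ = $35,081; SL = ⌊$210,578/9⌋ = $23,397 → take DB $35,081. Book value $198,797.
Year 3: DB = ⌊$198,797 × 150%/10⌋ = $29,819; SL = ⌊$175,497/8⌋ = $21,937 → take DB $29,819. Book value $168,978.
Year 4: DB = ⌊$168,978 × 150%/10⌋ = $25,346; SL = ⌊$145,678/7⌋ = $20,811 → take DB $25,346. Book value $143,632.
Year 5: DB = ⌊$143,632 × 150%/10⌋ = $21,544; SL = ⌊$120,332/6⌋ = $20,055 → take DB $21,544. Book value $122,088.
Year 6: DB = ⌊$122,088 × 150%/10⌋ = $18,313; SL = ⌊$98,788/5⌋ = $19,757 → take SL $19,757. Book value $102,331.
Year 7: DB = ⌊$102,331 × 150%/10⌋ = $15,349; SL = ⌊$79,031/4⌋ = $19,757 → take SL $19,757. Book value $82,574.
Year 8: DB = ⌊$82,574 × 150%/10⌋ = $12,386; SL = ⌊$59,274/3⌋ = $19,758 → take SL $19,758. Book value $62,816.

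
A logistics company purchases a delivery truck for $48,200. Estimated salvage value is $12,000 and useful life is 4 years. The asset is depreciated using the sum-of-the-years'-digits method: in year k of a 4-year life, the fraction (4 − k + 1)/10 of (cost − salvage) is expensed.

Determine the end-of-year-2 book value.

Depreciable base = $48,200 − $12,000 = $36,200.
Sum of the years' digits = 4+3+2+1 = 10.
Year 1: $36,200 × 4/10 = $14,480. Book value $33,720.
Year 2: $36,200 × 3/10 = $10,860. Book value $22,860.

$22,860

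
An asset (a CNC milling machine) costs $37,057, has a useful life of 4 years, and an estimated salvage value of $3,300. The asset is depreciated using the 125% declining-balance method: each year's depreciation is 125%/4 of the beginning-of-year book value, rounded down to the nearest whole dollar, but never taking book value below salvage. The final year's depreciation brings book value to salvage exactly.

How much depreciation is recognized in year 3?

Depreciable base = $37,057 − $3,300 = $33,757.
Year 1: ⌊$37,057 × 125%/4⌋ = $11,580. Book value $25,477.
Year 2: ⌊$25,477 × 125%/4⌋ = $7,961. Book value $17,516.
Year 3: ⌊$17,516 × 125%/4⌋ = $5,473. Book value $12,043.

$5,473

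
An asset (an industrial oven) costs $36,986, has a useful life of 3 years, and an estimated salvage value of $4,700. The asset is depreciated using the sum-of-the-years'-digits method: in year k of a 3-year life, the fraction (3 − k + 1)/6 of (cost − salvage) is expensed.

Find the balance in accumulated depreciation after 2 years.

$26,905

Depreciable base = $36,986 − $4,700 = $32,286.
Sum of the years' digits = 3+2+1 = 6.
Year 1: $32,286 × 3/6 = $16,143. Book value $20,843.
Year 2: $32,286 × 2/6 = $10,762. Book value $10,081.
Accumulated through year 2 = $36,986 − $10,081 = $26,905.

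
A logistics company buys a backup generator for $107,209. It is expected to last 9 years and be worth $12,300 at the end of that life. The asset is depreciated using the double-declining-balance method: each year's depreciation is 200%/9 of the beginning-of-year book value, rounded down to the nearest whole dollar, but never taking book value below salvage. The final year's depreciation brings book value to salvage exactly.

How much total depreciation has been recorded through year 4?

$67,975

Depreciable base = $107,209 − $12,300 = $94,909.
Year 1: ⌊$107,209 × 200%/9⌋ = $23,824. Book value $83,385.
Year 2: ⌊$83,385 × 200%/9⌋ = $18,530. Book value $64,855.
Year 3: ⌊$64,855 × 200%/9⌋ = $14,412. Book value $50,443.
Year 4: ⌊$50,443 × 200%/9⌋ = $11,209. Book value $39,234.
Accumulated through year 4 = $107,209 − $39,234 = $67,975.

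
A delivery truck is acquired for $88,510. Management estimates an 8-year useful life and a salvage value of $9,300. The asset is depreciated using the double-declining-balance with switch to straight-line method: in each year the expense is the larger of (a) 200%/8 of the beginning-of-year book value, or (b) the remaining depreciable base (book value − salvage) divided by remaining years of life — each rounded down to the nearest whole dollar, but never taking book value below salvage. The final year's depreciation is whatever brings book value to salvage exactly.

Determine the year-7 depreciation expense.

Depreciable base = $88,510 − $9,300 = $79,210.
Year 1: DB = ⌊$88,510 × 200%/8⌋ = $22,127; SL = ⌊$79,210/8⌋ = $9,901 → take DB $22,127. Book value $66,383.
Year 2: DB = ⌊$66,383 × 200%/8⌋ = $16,595; SL = ⌊$57,083/7⌋ = $8,154 → take DB $16,595. Book value $49,788.
Year 3: DB = ⌊$49,788 × 200%/8⌋ = $12,447; SL = ⌊$40,488/6⌋ = $6,748 → take DB $12,447. Book value $37,341.
Year 4: DB = ⌊$37,341 × 200%/8⌋ = $9,335; SL = ⌊$28,041/5⌋ = $5,608 → take DB $9,335. Book value $28,006.
Year 5: DB = ⌊$28,006 × 200%/8⌋ = $7,001; SL = ⌊$18,706/4⌋ = $4,676 → take DB $7,001. Book value $21,005.
Year 6: DB = ⌊$21,005 × 200%/8⌋ = $5,251; SL = ⌊$11,705/3⌋ = $3,901 → take DB $5,251. Book value $15,754.
Year 7: DB = ⌊$15,754 × 200%/8⌋ = $3,938; SL = ⌊$6,454/2⌋ = $3,227 → take DB $3,938. Book value $11,816.

$3,938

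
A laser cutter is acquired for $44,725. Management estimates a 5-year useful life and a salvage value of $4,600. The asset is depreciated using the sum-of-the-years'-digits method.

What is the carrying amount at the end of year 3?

Depreciable base = $44,725 − $4,600 = $40,125.
Sum of the years' digits = 5+4+3+2+1 = 15.
Year 1: $40,125 × 5/15 = $13,375. Book value $31,350.
Year 2: $40,125 × 4/15 = $10,700. Book value $20,650.
Year 3: $40,125 × 3/15 = $8,025. Book value $12,625.

$12,625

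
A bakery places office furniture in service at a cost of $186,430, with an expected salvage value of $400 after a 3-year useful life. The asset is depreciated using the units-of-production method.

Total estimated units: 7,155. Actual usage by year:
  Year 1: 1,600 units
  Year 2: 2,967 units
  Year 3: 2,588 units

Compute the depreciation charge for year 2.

$77,142

Depreciable base = $186,430 − $400 = $186,030.
Rate = $186,030 / 7,155 units = $26 per unit.
Year 1: 1,600 × $26 = $41,600. Book value $144,830.
Year 2: 2,967 × $26 = $77,142. Book value $67,688.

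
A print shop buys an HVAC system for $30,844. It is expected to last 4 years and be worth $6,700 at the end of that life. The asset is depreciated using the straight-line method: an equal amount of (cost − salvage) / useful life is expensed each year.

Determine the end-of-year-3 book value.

$12,736

Depreciable base = $30,844 − $6,700 = $24,144.
Annual expense = $24,144 / 4 = $6,036.
End of year 1: book value $24,808.
End of year 2: book value $18,772.
End of year 3: book value $12,736.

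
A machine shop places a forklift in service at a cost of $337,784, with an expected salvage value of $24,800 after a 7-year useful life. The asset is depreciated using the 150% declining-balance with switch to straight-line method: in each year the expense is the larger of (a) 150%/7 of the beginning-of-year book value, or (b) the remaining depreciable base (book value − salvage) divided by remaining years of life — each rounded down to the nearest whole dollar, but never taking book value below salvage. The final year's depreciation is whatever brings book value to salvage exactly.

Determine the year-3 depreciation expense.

$44,685

Depreciable base = $337,784 − $24,800 = $312,984.
Year 1: DB = ⌊$337,784 × 150%/7⌋ = $72,382; SL = ⌊$312,984/7⌋ = $44,712 → take DB $72,382. Book value $265,402.
Year 2: DB = ⌊$265,402 × 150%/7⌋ = $56,871; SL = ⌊$240,602/6⌋ = $40,100 → take DB $56,871. Book value $208,531.
Year 3: DB = ⌊$208,531 × 150%/7⌋ = $44,685; SL = ⌊$183,731/5⌋ = $36,746 → take DB $44,685. Book value $163,846.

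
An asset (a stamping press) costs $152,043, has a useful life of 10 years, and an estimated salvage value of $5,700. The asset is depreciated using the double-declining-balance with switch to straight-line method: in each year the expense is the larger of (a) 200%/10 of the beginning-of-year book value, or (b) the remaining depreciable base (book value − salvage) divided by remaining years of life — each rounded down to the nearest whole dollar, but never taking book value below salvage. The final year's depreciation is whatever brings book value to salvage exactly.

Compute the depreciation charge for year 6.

$9,964

Depreciable base = $152,043 − $5,700 = $146,343.
Year 1: DB = ⌊$152,043 × 200%/10⌋ = $30,408; SL = ⌊$146,343/10⌋ = $14,634 → take DB $30,408. Book value $121,635.
Year 2: DB = ⌊$121,635 × 200%/10⌋ = $24,327; SL = ⌊$115,935/9⌋ = $12,881 → take DB $24,327. Book value $97,308.
Year 3: DB = ⌊$97,308 × 200%/10⌋ = $19,461; SL = ⌊$91,608/8⌋ = $11,451 → take DB $19,461. Book value $77,847.
Year 4: DB = ⌊$77,847 × 200%/10⌋ = $15,569; SL = ⌊$72,147/7⌋ = $10,306 → take DB $15,569. Book value $62,278.
Year 5: DB = ⌊$62,278 × 200%/10⌋ = $12,455; SL = ⌊$56,578/6⌋ = $9,429 → take DB $12,455. Book value $49,823.
Year 6: DB = ⌊$49,823 × 200%/10⌋ = $9,964; SL = ⌊$44,123/5⌋ = $8,824 → take DB $9,964. Book value $39,859.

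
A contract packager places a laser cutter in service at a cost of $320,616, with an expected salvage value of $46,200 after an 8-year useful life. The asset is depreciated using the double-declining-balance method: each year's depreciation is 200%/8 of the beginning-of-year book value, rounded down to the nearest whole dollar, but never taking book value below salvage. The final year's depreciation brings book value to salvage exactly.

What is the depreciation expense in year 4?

$33,815

Depreciable base = $320,616 − $46,200 = $274,416.
Year 1: ⌊$320,616 × 200%/8⌋ = $80,154. Book value $240,462.
Year 2: ⌊$240,462 × 200%/8⌋ = $60,115. Book value $180,347.
Year 3: ⌊$180,347 × 200%/8⌋ = $45,086. Book value $135,261.
Year 4: ⌊$135,261 × 200%/8⌋ = $33,815. Book value $101,446.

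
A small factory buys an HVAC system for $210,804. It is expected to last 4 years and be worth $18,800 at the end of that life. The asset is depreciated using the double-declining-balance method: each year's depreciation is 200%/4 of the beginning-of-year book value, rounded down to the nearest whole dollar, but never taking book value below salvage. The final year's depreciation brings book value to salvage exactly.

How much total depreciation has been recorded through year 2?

Depreciable base = $210,804 − $18,800 = $192,004.
Year 1: ⌊$210,804 × 200%/4⌋ = $105,402. Book value $105,402.
Year 2: ⌊$105,402 × 200%/4⌋ = $52,701. Book value $52,701.
Accumulated through year 2 = $210,804 − $52,701 = $158,103.

$158,103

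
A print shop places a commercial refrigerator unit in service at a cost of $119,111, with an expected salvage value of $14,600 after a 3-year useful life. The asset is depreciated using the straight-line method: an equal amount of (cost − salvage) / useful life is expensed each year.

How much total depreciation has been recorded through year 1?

Depreciable base = $119,111 − $14,600 = $104,511.
Annual expense = $104,511 / 3 = $34,837.
End of year 1: book value $84,274.
Accumulated through year 1 = $119,111 − $84,274 = $34,837.

$34,837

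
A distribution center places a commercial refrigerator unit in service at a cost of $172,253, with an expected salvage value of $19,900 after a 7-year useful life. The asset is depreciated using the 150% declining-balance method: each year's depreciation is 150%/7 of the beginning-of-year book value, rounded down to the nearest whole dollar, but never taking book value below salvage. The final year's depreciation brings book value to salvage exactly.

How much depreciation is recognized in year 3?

Depreciable base = $172,253 − $19,900 = $152,353.
Year 1: ⌊$172,253 × 150%/7⌋ = $36,911. Book value $135,342.
Year 2: ⌊$135,342 × 150%/7⌋ = $29,001. Book value $106,341.
Year 3: ⌊$106,341 × 150%/7⌋ = $22,787. Book value $83,554.

$22,787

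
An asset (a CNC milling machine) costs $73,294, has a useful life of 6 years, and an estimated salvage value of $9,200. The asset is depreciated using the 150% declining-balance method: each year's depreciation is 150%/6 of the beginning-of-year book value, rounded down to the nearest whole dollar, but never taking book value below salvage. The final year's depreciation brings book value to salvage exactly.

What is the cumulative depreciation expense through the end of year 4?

Depreciable base = $73,294 − $9,200 = $64,094.
Year 1: ⌊$73,294 × 150%/6⌋ = $18,323. Book value $54,971.
Year 2: ⌊$54,971 × 150%/6⌋ = $13,742. Book value $41,229.
Year 3: ⌊$41,229 × 150%/6⌋ = $10,307. Book value $30,922.
Year 4: ⌊$30,922 × 150%/6⌋ = $7,730. Book value $23,192.
Accumulated through year 4 = $73,294 − $23,192 = $50,102.

$50,102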